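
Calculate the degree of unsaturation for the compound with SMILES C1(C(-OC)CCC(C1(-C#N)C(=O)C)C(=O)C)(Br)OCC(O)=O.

Molecular formula from the SMILES: C14H18BrNO6.
DoU = (2C + 2 + N − H − X)/2 = (2·14 + 2 + 1 − 18 − 1)/2 = 12/2 = 6.
(Structurally: 1 ring(s) + 5 π bond(s) = 6.)

6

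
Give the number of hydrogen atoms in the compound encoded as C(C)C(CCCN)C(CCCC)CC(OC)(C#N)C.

32

Hydrogens are implicit in SMILES; fill each atom to its normal valence:
  8 × C: 2 H each → 16
  4 × C: 3 H each → 12
  2 × C: 1 H each → 2
  2 × C: no H
  1 × N: 2 H
  1 × N: no H
  1 × O: no H
  Total hydrogens = 32.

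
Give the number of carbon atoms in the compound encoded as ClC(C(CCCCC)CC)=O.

9

The symbol for carbon appears 9 times in the SMILES. (Cl is a single chlorine, not C + l.)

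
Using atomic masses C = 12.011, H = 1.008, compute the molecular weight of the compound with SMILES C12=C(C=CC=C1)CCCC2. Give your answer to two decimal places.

132.21

Molecular formula: C10H12.
M = 10×12.011 + 12×1.008 = 132.21 g/mol.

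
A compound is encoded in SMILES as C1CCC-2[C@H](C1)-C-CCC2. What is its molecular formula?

C10H18

Heavy atoms from the SMILES: 10 C.
Implicit hydrogens by atom environment:
  8 × C: 2 H each → 16
  2 × C: 1 H each → 2
  Total hydrogens = 18.
Molecular formula: C10H18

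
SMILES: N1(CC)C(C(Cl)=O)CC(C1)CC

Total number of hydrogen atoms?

16

Hydrogens are implicit in SMILES; fill each atom to its normal valence:
  4 × C: 2 H each → 8
  2 × C: 3 H each → 6
  2 × C: 1 H each → 2
  1 × C: no H
  1 × Cl: no H
  1 × N: no H
  1 × O: no H
  Total hydrogens = 16.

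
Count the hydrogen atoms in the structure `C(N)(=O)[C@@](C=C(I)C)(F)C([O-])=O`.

6

Hydrogens are implicit in SMILES; fill each atom to its normal valence:
  4 × C: no H
  2 × O: no H
  1 × C: 3 H
  1 × C: 1 H
  1 × F: no H
  1 × I: no H
  1 × N: 2 H
  1 × O (charge -1): no H
  Total hydrogens = 6.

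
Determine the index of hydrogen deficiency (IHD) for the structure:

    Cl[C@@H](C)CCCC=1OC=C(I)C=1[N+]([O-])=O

4

Molecular formula from the SMILES: C9H11ClINO3.
DoU = (2C + 2 + N − H − X)/2 = (2·9 + 2 + 1 − 11 − 2)/2 = 8/2 = 4.
(Structurally: 1 ring(s) + 3 π bond(s) = 4.)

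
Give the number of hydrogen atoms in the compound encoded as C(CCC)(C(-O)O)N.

13

Hydrogens are implicit in SMILES; fill each atom to its normal valence:
  2 × C: 2 H each → 4
  2 × C: 1 H each → 2
  2 × O: 1 H each → 2
  1 × C: 3 H
  1 × N: 2 H
  Total hydrogens = 13.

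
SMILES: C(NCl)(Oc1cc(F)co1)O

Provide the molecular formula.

C5H5ClFNO3

Heavy atoms from the SMILES: 5 C, 1 Cl, 1 F, 1 N, 3 O.
Implicit hydrogens by atom environment:
  2 × C (aromatic): 1 H each → 2
  2 × C (aromatic): no H
  1 × C: 1 H
  1 × Cl: no H
  1 × F: no H
  1 × N: 1 H
  1 × O: 1 H
  1 × O (aromatic): no H
  1 × O: no H
  Total hydrogens = 5.
Molecular formula: C5H5ClFNO3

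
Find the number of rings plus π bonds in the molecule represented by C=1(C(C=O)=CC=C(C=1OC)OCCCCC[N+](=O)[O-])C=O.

7

Molecular formula from the SMILES: C14H17NO6.
DoU = (2C + 2 + N − H − X)/2 = (2·14 + 2 + 1 − 17 − 0)/2 = 14/2 = 7.
(Structurally: 1 ring(s) + 6 π bond(s) = 7.)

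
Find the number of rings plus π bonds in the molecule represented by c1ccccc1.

4

Molecular formula from the SMILES: C6H6.
DoU = (2C + 2 + N − H − X)/2 = (2·6 + 2 + 0 − 6 − 0)/2 = 8/2 = 4.
(Structurally: 1 ring(s) + 3 π bond(s) = 4.)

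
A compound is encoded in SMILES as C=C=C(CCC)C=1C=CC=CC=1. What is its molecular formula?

Heavy atoms from the SMILES: 12 C.
Implicit hydrogens by atom environment:
  5 × C (aromatic): 1 H each → 5
  3 × C: 2 H each → 6
  2 × C: no H
  1 × C: 3 H
  1 × C (aromatic): no H
  Total hydrogens = 14.
Molecular formula: C12H14

C12H14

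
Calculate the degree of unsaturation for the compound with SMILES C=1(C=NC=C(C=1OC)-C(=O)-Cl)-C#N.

Molecular formula from the SMILES: C8H5ClN2O2.
DoU = (2C + 2 + N − H − X)/2 = (2·8 + 2 + 2 − 5 − 1)/2 = 14/2 = 7.
(Structurally: 1 ring(s) + 6 π bond(s) = 7.)

7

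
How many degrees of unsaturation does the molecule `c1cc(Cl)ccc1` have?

4

Molecular formula from the SMILES: C6H5Cl.
DoU = (2C + 2 + N − H − X)/2 = (2·6 + 2 + 0 − 5 − 1)/2 = 8/2 = 4.
(Structurally: 1 ring(s) + 3 π bond(s) = 4.)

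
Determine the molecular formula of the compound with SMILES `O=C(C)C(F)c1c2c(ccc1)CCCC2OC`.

Heavy atoms from the SMILES: 14 C, 1 F, 2 O.
Implicit hydrogens by atom environment:
  3 × C: 2 H each → 6
  3 × C (aromatic): 1 H each → 3
  3 × C (aromatic): no H
  2 × C: 3 H each → 6
  2 × C: 1 H each → 2
  2 × O: no H
  1 × C: no H
  1 × F: no H
  Total hydrogens = 17.
Molecular formula: C14H17FO2

C14H17FO2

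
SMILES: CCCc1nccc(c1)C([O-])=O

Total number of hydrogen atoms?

Hydrogens are implicit in SMILES; fill each atom to its normal valence:
  3 × C (aromatic): 1 H each → 3
  2 × C: 2 H each → 4
  2 × C (aromatic): no H
  1 × C: 3 H
  1 × C: no H
  1 × N (aromatic): no H
  1 × O: no H
  1 × O (charge -1): no H
  Total hydrogens = 10.

10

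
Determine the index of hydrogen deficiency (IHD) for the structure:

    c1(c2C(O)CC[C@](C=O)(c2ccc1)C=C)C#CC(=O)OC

Molecular formula from the SMILES: C17H16O4.
DoU = (2C + 2 + N − H − X)/2 = (2·17 + 2 + 0 − 16 − 0)/2 = 20/2 = 10.
(Structurally: 2 ring(s) + 8 π bond(s) = 10.)

10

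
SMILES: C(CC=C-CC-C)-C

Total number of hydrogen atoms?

Hydrogens are implicit in SMILES; fill each atom to its normal valence:
  4 × C: 2 H each → 8
  2 × C: 3 H each → 6
  2 × C: 1 H each → 2
  Total hydrogens = 16.

16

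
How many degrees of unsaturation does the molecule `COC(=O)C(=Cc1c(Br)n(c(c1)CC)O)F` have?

Molecular formula from the SMILES: C10H11BrFNO3.
DoU = (2C + 2 + N − H − X)/2 = (2·10 + 2 + 1 − 11 − 2)/2 = 10/2 = 5.
(Structurally: 1 ring(s) + 4 π bond(s) = 5.)

5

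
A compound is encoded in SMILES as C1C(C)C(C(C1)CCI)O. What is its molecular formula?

C8H15IO

Heavy atoms from the SMILES: 8 C, 1 I, 1 O.
Implicit hydrogens by atom environment:
  4 × C: 2 H each → 8
  3 × C: 1 H each → 3
  1 × C: 3 H
  1 × I: no H
  1 × O: 1 H
  Total hydrogens = 15.
Molecular formula: C8H15IO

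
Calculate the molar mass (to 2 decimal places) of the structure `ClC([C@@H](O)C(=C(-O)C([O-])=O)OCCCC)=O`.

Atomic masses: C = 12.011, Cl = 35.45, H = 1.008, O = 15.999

251.64

Molecular formula: C9H12ClO6-.
M = 9×12.011 + 1×35.45 + 12×1.008 + 6×15.999 = 251.64 g/mol.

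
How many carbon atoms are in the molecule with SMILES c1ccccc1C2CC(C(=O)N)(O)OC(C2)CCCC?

The symbol for carbon appears 16 times in the SMILES. Lowercase c denotes aromatic carbon and counts toward C.

16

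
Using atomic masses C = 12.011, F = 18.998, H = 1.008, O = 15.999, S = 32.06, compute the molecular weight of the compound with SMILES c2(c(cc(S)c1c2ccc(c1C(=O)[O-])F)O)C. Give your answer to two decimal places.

251.25

Molecular formula: C12H8FO3S-.
M = 12×12.011 + 1×18.998 + 8×1.008 + 3×15.999 + 1×32.06 = 251.25 g/mol.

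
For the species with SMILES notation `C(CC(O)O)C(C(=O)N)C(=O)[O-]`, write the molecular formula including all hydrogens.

Heavy atoms from the SMILES: 6 C, 1 N, 5 O.
Implicit hydrogens by atom environment:
  2 × C: 2 H each → 4
  2 × C: 1 H each → 2
  2 × C: no H
  2 × O: 1 H each → 2
  2 × O: no H
  1 × N: 2 H
  1 × O (charge -1): no H
  Total hydrogens = 10.
Net charge -1.
Molecular formula: C6H10NO5-

C6H10NO5-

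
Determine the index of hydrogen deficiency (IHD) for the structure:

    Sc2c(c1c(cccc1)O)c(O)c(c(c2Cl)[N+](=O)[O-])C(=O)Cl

Molecular formula from the SMILES: C13H7Cl2NO5S.
DoU = (2C + 2 + N − H − X)/2 = (2·13 + 2 + 1 − 7 − 2)/2 = 20/2 = 10.
(Structurally: 2 ring(s) + 8 π bond(s) = 10.)

10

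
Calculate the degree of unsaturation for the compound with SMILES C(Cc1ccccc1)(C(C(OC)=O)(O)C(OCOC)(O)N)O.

Molecular formula from the SMILES: C14H21NO7.
DoU = (2C + 2 + N − H − X)/2 = (2·14 + 2 + 1 − 21 − 0)/2 = 10/2 = 5.
(Structurally: 1 ring(s) + 4 π bond(s) = 5.)

5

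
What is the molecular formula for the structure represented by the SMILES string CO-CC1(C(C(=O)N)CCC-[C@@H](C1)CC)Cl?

Heavy atoms from the SMILES: 12 C, 1 Cl, 1 N, 2 O.
Implicit hydrogens by atom environment:
  6 × C: 2 H each → 12
  2 × C: 3 H each → 6
  2 × C: 1 H each → 2
  2 × C: no H
  2 × O: no H
  1 × Cl: no H
  1 × N: 2 H
  Total hydrogens = 22.
Molecular formula: C12H22ClNO2

C12H22ClNO2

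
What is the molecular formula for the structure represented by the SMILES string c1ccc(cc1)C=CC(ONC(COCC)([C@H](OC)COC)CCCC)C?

C22H37NO4

Heavy atoms from the SMILES: 22 C, 1 N, 4 O.
Implicit hydrogens by atom environment:
  6 × C: 2 H each → 12
  5 × C: 3 H each → 15
  5 × C (aromatic): 1 H each → 5
  4 × C: 1 H each → 4
  4 × O: no H
  1 × C: no H
  1 × C (aromatic): no H
  1 × N: 1 H
  Total hydrogens = 37.
Molecular formula: C22H37NO4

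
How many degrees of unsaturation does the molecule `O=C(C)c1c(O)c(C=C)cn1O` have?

Molecular formula from the SMILES: C8H9NO3.
DoU = (2C + 2 + N − H − X)/2 = (2·8 + 2 + 1 − 9 − 0)/2 = 10/2 = 5.
(Structurally: 1 ring(s) + 4 π bond(s) = 5.)

5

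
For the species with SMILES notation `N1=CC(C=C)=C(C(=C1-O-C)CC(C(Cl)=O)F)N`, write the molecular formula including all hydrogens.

C11H12ClFN2O2

Heavy atoms from the SMILES: 11 C, 1 Cl, 1 F, 2 N, 2 O.
Implicit hydrogens by atom environment:
  4 × C (aromatic): no H
  2 × C: 2 H each → 4
  2 × C: 1 H each → 2
  2 × O: no H
  1 × C: 3 H
  1 × C (aromatic): 1 H
  1 × C: no H
  1 × Cl: no H
  1 × F: no H
  1 × N: 2 H
  1 × N (aromatic): no H
  Total hydrogens = 12.
Molecular formula: C11H12ClFN2O2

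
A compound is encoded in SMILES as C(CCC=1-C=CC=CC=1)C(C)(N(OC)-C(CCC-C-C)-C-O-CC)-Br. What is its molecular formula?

C21H36BrNO2

Heavy atoms from the SMILES: 1 Br, 21 C, 1 N, 2 O.
Implicit hydrogens by atom environment:
  9 × C: 2 H each → 18
  5 × C (aromatic): 1 H each → 5
  4 × C: 3 H each → 12
  2 × O: no H
  1 × Br: no H
  1 × C: 1 H
  1 × C: no H
  1 × C (aromatic): no H
  1 × N: no H
  Total hydrogens = 36.
Molecular formula: C21H36BrNO2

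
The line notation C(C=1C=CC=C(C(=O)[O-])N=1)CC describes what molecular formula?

Heavy atoms from the SMILES: 9 C, 1 N, 2 O.
Implicit hydrogens by atom environment:
  3 × C (aromatic): 1 H each → 3
  2 × C: 2 H each → 4
  2 × C (aromatic): no H
  1 × C: 3 H
  1 × C: no H
  1 × N (aromatic): no H
  1 × O: no H
  1 × O (charge -1): no H
  Total hydrogens = 10.
Net charge -1.
Molecular formula: C9H10NO2-

C9H10NO2-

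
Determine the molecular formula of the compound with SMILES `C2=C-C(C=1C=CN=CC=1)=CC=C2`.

Heavy atoms from the SMILES: 11 C, 1 N.
Implicit hydrogens by atom environment:
  9 × C (aromatic): 1 H each → 9
  2 × C (aromatic): no H
  1 × N (aromatic): no H
  Total hydrogens = 9.
Molecular formula: C11H9N

C11H9N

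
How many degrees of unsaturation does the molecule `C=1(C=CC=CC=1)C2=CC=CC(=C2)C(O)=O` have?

9

Molecular formula from the SMILES: C13H10O2.
DoU = (2C + 2 + N − H − X)/2 = (2·13 + 2 + 0 − 10 − 0)/2 = 18/2 = 9.
(Structurally: 2 ring(s) + 7 π bond(s) = 9.)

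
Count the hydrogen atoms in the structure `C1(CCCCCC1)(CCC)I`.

Hydrogens are implicit in SMILES; fill each atom to its normal valence:
  8 × C: 2 H each → 16
  1 × C: 3 H
  1 × C: no H
  1 × I: no H
  Total hydrogens = 19.

19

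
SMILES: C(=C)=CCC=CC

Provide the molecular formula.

Heavy atoms from the SMILES: 7 C.
Implicit hydrogens by atom environment:
  3 × C: 1 H each → 3
  2 × C: 2 H each → 4
  1 × C: 3 H
  1 × C: no H
  Total hydrogens = 10.
Molecular formula: C7H10

C7H10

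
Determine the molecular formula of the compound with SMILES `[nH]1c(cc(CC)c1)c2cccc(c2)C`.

C13H15N

Heavy atoms from the SMILES: 13 C, 1 N.
Implicit hydrogens by atom environment:
  6 × C (aromatic): 1 H each → 6
  4 × C (aromatic): no H
  2 × C: 3 H each → 6
  1 × C: 2 H
  1 × N (aromatic): 1 H
  Total hydrogens = 15.
Molecular formula: C13H15N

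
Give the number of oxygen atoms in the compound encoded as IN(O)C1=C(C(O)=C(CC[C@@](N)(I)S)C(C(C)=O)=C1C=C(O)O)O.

The symbol for oxygen appears 6 times in the SMILES.

6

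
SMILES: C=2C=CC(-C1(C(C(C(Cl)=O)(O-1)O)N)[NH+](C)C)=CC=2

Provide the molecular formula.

Heavy atoms from the SMILES: 12 C, 1 Cl, 2 N, 3 O.
Implicit hydrogens by atom environment:
  5 × C (aromatic): 1 H each → 5
  3 × C: no H
  2 × C: 3 H each → 6
  2 × O: no H
  1 × C: 1 H
  1 × C (aromatic): no H
  1 × Cl: no H
  1 × N: 2 H
  1 × N (charge +1): 1 H
  1 × O: 1 H
  Total hydrogens = 16.
Net charge +1.
Molecular formula: C12H16ClN2O3+

C12H16ClN2O3+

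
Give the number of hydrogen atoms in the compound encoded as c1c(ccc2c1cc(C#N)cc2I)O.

Hydrogens are implicit in SMILES; fill each atom to its normal valence:
  5 × C (aromatic): 1 H each → 5
  5 × C (aromatic): no H
  1 × C: no H
  1 × I: no H
  1 × N: no H
  1 × O: 1 H
  Total hydrogens = 6.

6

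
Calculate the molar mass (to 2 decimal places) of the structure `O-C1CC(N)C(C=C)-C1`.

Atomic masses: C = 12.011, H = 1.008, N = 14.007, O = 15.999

Molecular formula: C7H13NO.
M = 7×12.011 + 13×1.008 + 1×14.007 + 1×15.999 = 127.19 g/mol.

127.19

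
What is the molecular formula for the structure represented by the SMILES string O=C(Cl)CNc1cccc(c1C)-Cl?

C9H9Cl2NO

Heavy atoms from the SMILES: 9 C, 2 Cl, 1 N, 1 O.
Implicit hydrogens by atom environment:
  3 × C (aromatic): 1 H each → 3
  3 × C (aromatic): no H
  2 × Cl: no H
  1 × C: 3 H
  1 × C: 2 H
  1 × C: no H
  1 × N: 1 H
  1 × O: no H
  Total hydrogens = 9.
Molecular formula: C9H9Cl2NO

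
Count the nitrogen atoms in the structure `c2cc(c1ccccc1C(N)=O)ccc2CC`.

The symbol for nitrogen appears 1 time in the SMILES.

1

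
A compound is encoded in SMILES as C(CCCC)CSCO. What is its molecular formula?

Heavy atoms from the SMILES: 7 C, 1 O, 1 S.
Implicit hydrogens by atom environment:
  6 × C: 2 H each → 12
  1 × C: 3 H
  1 × O: 1 H
  1 × S: no H
  Total hydrogens = 16.
Molecular formula: C7H16OS

C7H16OS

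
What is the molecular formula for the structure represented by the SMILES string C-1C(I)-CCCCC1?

Heavy atoms from the SMILES: 7 C, 1 I.
Implicit hydrogens by atom environment:
  6 × C: 2 H each → 12
  1 × C: 1 H
  1 × I: no H
  Total hydrogens = 13.
Molecular formula: C7H13I

C7H13I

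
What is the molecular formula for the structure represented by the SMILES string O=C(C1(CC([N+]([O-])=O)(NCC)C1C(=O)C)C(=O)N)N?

C10H16N4O5

Heavy atoms from the SMILES: 10 C, 4 N, 5 O.
Implicit hydrogens by atom environment:
  5 × C: no H
  4 × O: no H
  2 × C: 3 H each → 6
  2 × C: 2 H each → 4
  2 × N: 2 H each → 4
  1 × C: 1 H
  1 × N: 1 H
  1 × N (charge +1): no H
  1 × O (charge -1): no H
  Total hydrogens = 16.
Molecular formula: C10H16N4O5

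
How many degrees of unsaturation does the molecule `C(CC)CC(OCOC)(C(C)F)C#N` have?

Molecular formula from the SMILES: C10H18FNO2.
DoU = (2C + 2 + N − H − X)/2 = (2·10 + 2 + 1 − 18 − 1)/2 = 4/2 = 2.
(Structurally: 0 ring(s) + 2 π bond(s) = 2.)

2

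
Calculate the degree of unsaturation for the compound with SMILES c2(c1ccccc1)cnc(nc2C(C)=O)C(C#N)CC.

11

Molecular formula from the SMILES: C16H15N3O.
DoU = (2C + 2 + N − H − X)/2 = (2·16 + 2 + 3 − 15 − 0)/2 = 22/2 = 11.
(Structurally: 2 ring(s) + 9 π bond(s) = 11.)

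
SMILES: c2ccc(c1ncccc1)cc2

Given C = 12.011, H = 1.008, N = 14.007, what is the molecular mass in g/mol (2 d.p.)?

Molecular formula: C11H9N.
M = 11×12.011 + 9×1.008 + 1×14.007 = 155.20 g/mol.

155.20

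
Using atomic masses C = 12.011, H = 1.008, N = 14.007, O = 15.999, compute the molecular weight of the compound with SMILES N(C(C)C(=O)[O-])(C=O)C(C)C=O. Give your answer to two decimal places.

Molecular formula: C7H10NO4-.
M = 7×12.011 + 10×1.008 + 1×14.007 + 4×15.999 = 172.16 g/mol.

172.16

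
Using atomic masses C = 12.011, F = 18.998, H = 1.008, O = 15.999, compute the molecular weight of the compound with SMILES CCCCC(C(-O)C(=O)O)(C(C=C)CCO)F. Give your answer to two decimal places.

Molecular formula: C12H21FO4.
M = 12×12.011 + 1×18.998 + 21×1.008 + 4×15.999 = 248.29 g/mol.

248.29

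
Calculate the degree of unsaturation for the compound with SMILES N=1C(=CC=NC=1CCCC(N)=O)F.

Molecular formula from the SMILES: C8H10FN3O.
DoU = (2C + 2 + N − H − X)/2 = (2·8 + 2 + 3 − 10 − 1)/2 = 10/2 = 5.
(Structurally: 1 ring(s) + 4 π bond(s) = 5.)

5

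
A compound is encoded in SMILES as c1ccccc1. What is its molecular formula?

C6H6

Heavy atoms from the SMILES: 6 C.
Implicit hydrogens by atom environment:
  6 × C (aromatic): 1 H each → 6
  Total hydrogens = 6.
Molecular formula: C6H6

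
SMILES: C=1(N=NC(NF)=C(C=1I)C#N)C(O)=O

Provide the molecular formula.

C6H2FIN4O2

Heavy atoms from the SMILES: 6 C, 1 F, 1 I, 4 N, 2 O.
Implicit hydrogens by atom environment:
  4 × C (aromatic): no H
  2 × C: no H
  2 × N (aromatic): no H
  1 × F: no H
  1 × I: no H
  1 × N: 1 H
  1 × N: no H
  1 × O: 1 H
  1 × O: no H
  Total hydrogens = 2.
Molecular formula: C6H2FIN4O2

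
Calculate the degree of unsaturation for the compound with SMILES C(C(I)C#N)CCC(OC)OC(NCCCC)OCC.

2

Molecular formula from the SMILES: C14H27IN2O3.
DoU = (2C + 2 + N − H − X)/2 = (2·14 + 2 + 2 − 27 − 1)/2 = 4/2 = 2.
(Structurally: 0 ring(s) + 2 π bond(s) = 2.)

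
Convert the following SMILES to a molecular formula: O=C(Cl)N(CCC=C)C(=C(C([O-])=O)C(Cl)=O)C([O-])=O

Heavy atoms from the SMILES: 10 C, 2 Cl, 1 N, 6 O.
Implicit hydrogens by atom environment:
  6 × C: no H
  4 × O: no H
  3 × C: 2 H each → 6
  2 × Cl: no H
  2 × O (charge -1): no H
  1 × C: 1 H
  1 × N: no H
  Total hydrogens = 7.
Net charge -2.
Molecular formula: [C10H7Cl2NO6]2-

[C10H7Cl2NO6]2-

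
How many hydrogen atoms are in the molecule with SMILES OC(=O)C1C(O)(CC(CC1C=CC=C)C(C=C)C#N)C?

21

Hydrogens are implicit in SMILES; fill each atom to its normal valence:
  8 × C: 1 H each → 8
  4 × C: 2 H each → 8
  3 × C: no H
  2 × O: 1 H each → 2
  1 × C: 3 H
  1 × N: no H
  1 × O: no H
  Total hydrogens = 21.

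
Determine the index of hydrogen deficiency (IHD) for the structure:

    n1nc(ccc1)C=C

Molecular formula from the SMILES: C6H6N2.
DoU = (2C + 2 + N − H − X)/2 = (2·6 + 2 + 2 − 6 − 0)/2 = 10/2 = 5.
(Structurally: 1 ring(s) + 4 π bond(s) = 5.)

5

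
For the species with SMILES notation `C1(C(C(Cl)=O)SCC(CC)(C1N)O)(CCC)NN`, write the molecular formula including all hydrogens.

C11H22ClN3O2S

Heavy atoms from the SMILES: 11 C, 1 Cl, 3 N, 2 O, 1 S.
Implicit hydrogens by atom environment:
  4 × C: 2 H each → 8
  3 × C: no H
  2 × C: 3 H each → 6
  2 × C: 1 H each → 2
  2 × N: 2 H each → 4
  1 × Cl: no H
  1 × N: 1 H
  1 × O: 1 H
  1 × O: no H
  1 × S: no H
  Total hydrogens = 22.
Molecular formula: C11H22ClN3O2S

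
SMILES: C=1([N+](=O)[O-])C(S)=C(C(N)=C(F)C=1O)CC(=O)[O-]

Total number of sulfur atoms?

The symbol for sulfur appears 1 time in the SMILES.

1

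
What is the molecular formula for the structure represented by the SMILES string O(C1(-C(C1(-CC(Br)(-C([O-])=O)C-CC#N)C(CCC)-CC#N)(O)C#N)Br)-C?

C17H20Br2N3O4-

Heavy atoms from the SMILES: 2 Br, 17 C, 3 N, 4 O.
Implicit hydrogens by atom environment:
  8 × C: no H
  6 × C: 2 H each → 12
  3 × N: no H
  2 × Br: no H
  2 × C: 3 H each → 6
  2 × O: no H
  1 × C: 1 H
  1 × O: 1 H
  1 × O (charge -1): no H
  Total hydrogens = 20.
Net charge -1.
Molecular formula: C17H20Br2N3O4-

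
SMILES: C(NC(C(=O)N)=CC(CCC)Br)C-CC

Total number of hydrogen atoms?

21

Hydrogens are implicit in SMILES; fill each atom to its normal valence:
  5 × C: 2 H each → 10
  2 × C: 3 H each → 6
  2 × C: 1 H each → 2
  2 × C: no H
  1 × Br: no H
  1 × N: 2 H
  1 × N: 1 H
  1 × O: no H
  Total hydrogens = 21.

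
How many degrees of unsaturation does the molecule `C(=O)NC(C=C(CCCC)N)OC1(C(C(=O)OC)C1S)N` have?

4

Molecular formula from the SMILES: C13H23N3O4S.
DoU = (2C + 2 + N − H − X)/2 = (2·13 + 2 + 3 − 23 − 0)/2 = 8/2 = 4.
(Structurally: 1 ring(s) + 3 π bond(s) = 4.)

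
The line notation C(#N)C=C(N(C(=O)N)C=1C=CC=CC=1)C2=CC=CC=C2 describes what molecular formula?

Heavy atoms from the SMILES: 16 C, 3 N, 1 O.
Implicit hydrogens by atom environment:
  10 × C (aromatic): 1 H each → 10
  3 × C: no H
  2 × C (aromatic): no H
  2 × N: no H
  1 × C: 1 H
  1 × N: 2 H
  1 × O: no H
  Total hydrogens = 13.
Molecular formula: C16H13N3O

C16H13N3O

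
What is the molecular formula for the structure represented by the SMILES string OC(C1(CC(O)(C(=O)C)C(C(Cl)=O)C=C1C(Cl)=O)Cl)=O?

Heavy atoms from the SMILES: 11 C, 3 Cl, 6 O.
Implicit hydrogens by atom environment:
  7 × C: no H
  4 × O: no H
  3 × Cl: no H
  2 × C: 1 H each → 2
  2 × O: 1 H each → 2
  1 × C: 3 H
  1 × C: 2 H
  Total hydrogens = 9.
Molecular formula: C11H9Cl3O6

C11H9Cl3O6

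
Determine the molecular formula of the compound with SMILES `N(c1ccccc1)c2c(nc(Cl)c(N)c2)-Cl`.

Heavy atoms from the SMILES: 11 C, 2 Cl, 3 N.
Implicit hydrogens by atom environment:
  6 × C (aromatic): 1 H each → 6
  5 × C (aromatic): no H
  2 × Cl: no H
  1 × N: 2 H
  1 × N: 1 H
  1 × N (aromatic): no H
  Total hydrogens = 9.
Molecular formula: C11H9Cl2N3

C11H9Cl2N3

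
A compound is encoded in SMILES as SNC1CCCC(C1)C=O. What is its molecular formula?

C7H13NOS

Heavy atoms from the SMILES: 7 C, 1 N, 1 O, 1 S.
Implicit hydrogens by atom environment:
  4 × C: 2 H each → 8
  3 × C: 1 H each → 3
  1 × N: 1 H
  1 × O: no H
  1 × S: 1 H
  Total hydrogens = 13.
Molecular formula: C7H13NOS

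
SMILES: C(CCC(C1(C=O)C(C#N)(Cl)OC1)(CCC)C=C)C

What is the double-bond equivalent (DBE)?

5

Molecular formula from the SMILES: C15H22ClNO2.
DoU = (2C + 2 + N − H − X)/2 = (2·15 + 2 + 1 − 22 − 1)/2 = 10/2 = 5.
(Structurally: 1 ring(s) + 4 π bond(s) = 5.)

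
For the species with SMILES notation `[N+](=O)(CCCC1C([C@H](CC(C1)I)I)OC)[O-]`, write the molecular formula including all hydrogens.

Heavy atoms from the SMILES: 10 C, 2 I, 1 N, 3 O.
Implicit hydrogens by atom environment:
  5 × C: 2 H each → 10
  4 × C: 1 H each → 4
  2 × I: no H
  2 × O: no H
  1 × C: 3 H
  1 × N (charge +1): no H
  1 × O (charge -1): no H
  Total hydrogens = 17.
Molecular formula: C10H17I2NO3

C10H17I2NO3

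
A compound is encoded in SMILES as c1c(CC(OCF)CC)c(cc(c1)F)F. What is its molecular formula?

Heavy atoms from the SMILES: 11 C, 3 F, 1 O.
Implicit hydrogens by atom environment:
  3 × C: 2 H each → 6
  3 × C (aromatic): 1 H each → 3
  3 × C (aromatic): no H
  3 × F: no H
  1 × C: 3 H
  1 × C: 1 H
  1 × O: no H
  Total hydrogens = 13.
Molecular formula: C11H13F3O

C11H13F3O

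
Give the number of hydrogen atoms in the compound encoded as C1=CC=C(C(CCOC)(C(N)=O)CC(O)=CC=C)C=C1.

Hydrogens are implicit in SMILES; fill each atom to its normal valence:
  5 × C (aromatic): 1 H each → 5
  4 × C: 2 H each → 8
  3 × C: no H
  2 × C: 1 H each → 2
  2 × O: no H
  1 × C: 3 H
  1 × C (aromatic): no H
  1 × N: 2 H
  1 × O: 1 H
  Total hydrogens = 21.

21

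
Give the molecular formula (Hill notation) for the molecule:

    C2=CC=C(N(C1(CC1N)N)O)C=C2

C9H13N3O

Heavy atoms from the SMILES: 9 C, 3 N, 1 O.
Implicit hydrogens by atom environment:
  5 × C (aromatic): 1 H each → 5
  2 × N: 2 H each → 4
  1 × C: 2 H
  1 × C: 1 H
  1 × C: no H
  1 × C (aromatic): no H
  1 × N: no H
  1 × O: 1 H
  Total hydrogens = 13.
Molecular formula: C9H13N3O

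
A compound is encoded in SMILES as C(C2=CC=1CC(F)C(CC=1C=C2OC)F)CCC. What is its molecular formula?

C15H20F2O

Heavy atoms from the SMILES: 15 C, 2 F, 1 O.
Implicit hydrogens by atom environment:
  5 × C: 2 H each → 10
  4 × C (aromatic): no H
  2 × C: 3 H each → 6
  2 × C (aromatic): 1 H each → 2
  2 × C: 1 H each → 2
  2 × F: no H
  1 × O: no H
  Total hydrogens = 20.
Molecular formula: C15H20F2O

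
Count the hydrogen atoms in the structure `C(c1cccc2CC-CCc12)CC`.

18

Hydrogens are implicit in SMILES; fill each atom to its normal valence:
  6 × C: 2 H each → 12
  3 × C (aromatic): 1 H each → 3
  3 × C (aromatic): no H
  1 × C: 3 H
  Total hydrogens = 18.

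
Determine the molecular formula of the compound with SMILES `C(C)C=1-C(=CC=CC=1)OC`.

Heavy atoms from the SMILES: 9 C, 1 O.
Implicit hydrogens by atom environment:
  4 × C (aromatic): 1 H each → 4
  2 × C: 3 H each → 6
  2 × C (aromatic): no H
  1 × C: 2 H
  1 × O: no H
  Total hydrogens = 12.
Molecular formula: C9H12O

C9H12O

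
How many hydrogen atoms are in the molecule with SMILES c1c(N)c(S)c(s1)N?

Hydrogens are implicit in SMILES; fill each atom to its normal valence:
  3 × C (aromatic): no H
  2 × N: 2 H each → 4
  1 × C (aromatic): 1 H
  1 × S: 1 H
  1 × S (aromatic): no H
  Total hydrogens = 6.

6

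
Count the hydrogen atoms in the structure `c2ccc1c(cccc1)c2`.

8

Hydrogens are implicit in SMILES; fill each atom to its normal valence:
  8 × C (aromatic): 1 H each → 8
  2 × C (aromatic): no H
  Total hydrogens = 8.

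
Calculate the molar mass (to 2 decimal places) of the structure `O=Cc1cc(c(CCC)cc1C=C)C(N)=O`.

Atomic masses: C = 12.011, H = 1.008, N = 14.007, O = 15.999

217.27

Molecular formula: C13H15NO2.
M = 13×12.011 + 15×1.008 + 1×14.007 + 2×15.999 = 217.27 g/mol.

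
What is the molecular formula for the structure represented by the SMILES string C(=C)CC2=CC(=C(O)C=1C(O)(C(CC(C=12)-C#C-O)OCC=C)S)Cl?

Heavy atoms from the SMILES: 18 C, 1 Cl, 4 O, 1 S.
Implicit hydrogens by atom environment:
  5 × C: 2 H each → 10
  5 × C (aromatic): no H
  4 × C: 1 H each → 4
  3 × C: no H
  3 × O: 1 H each → 3
  1 × C (aromatic): 1 H
  1 × Cl: no H
  1 × O: no H
  1 × S: 1 H
  Total hydrogens = 19.
Molecular formula: C18H19ClO4S

C18H19ClO4S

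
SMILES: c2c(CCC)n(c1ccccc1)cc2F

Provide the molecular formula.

Heavy atoms from the SMILES: 13 C, 1 F, 1 N.
Implicit hydrogens by atom environment:
  7 × C (aromatic): 1 H each → 7
  3 × C (aromatic): no H
  2 × C: 2 H each → 4
  1 × C: 3 H
  1 × F: no H
  1 × N (aromatic): no H
  Total hydrogens = 14.
Molecular formula: C13H14FN

C13H14FN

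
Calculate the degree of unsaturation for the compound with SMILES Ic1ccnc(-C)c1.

Molecular formula from the SMILES: C6H6IN.
DoU = (2C + 2 + N − H − X)/2 = (2·6 + 2 + 1 − 6 − 1)/2 = 8/2 = 4.
(Structurally: 1 ring(s) + 3 π bond(s) = 4.)

4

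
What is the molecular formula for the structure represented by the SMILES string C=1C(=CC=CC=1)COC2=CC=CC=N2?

C12H11NO

Heavy atoms from the SMILES: 12 C, 1 N, 1 O.
Implicit hydrogens by atom environment:
  9 × C (aromatic): 1 H each → 9
  2 × C (aromatic): no H
  1 × C: 2 H
  1 × N (aromatic): no H
  1 × O: no H
  Total hydrogens = 11.
Molecular formula: C12H11NO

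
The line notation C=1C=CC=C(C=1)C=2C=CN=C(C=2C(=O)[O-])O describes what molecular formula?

Heavy atoms from the SMILES: 12 C, 1 N, 3 O.
Implicit hydrogens by atom environment:
  7 × C (aromatic): 1 H each → 7
  4 × C (aromatic): no H
  1 × C: no H
  1 × N (aromatic): no H
  1 × O: 1 H
  1 × O: no H
  1 × O (charge -1): no H
  Total hydrogens = 8.
Net charge -1.
Molecular formula: C12H8NO3-

C12H8NO3-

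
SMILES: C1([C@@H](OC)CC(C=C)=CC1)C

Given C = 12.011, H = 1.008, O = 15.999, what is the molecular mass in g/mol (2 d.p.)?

152.24

Molecular formula: C10H16O.
M = 10×12.011 + 16×1.008 + 1×15.999 = 152.24 g/mol.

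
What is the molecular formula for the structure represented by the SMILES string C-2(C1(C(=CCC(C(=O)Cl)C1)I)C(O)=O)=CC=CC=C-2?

Heavy atoms from the SMILES: 14 C, 1 Cl, 1 I, 3 O.
Implicit hydrogens by atom environment:
  5 × C (aromatic): 1 H each → 5
  4 × C: no H
  2 × C: 2 H each → 4
  2 × C: 1 H each → 2
  2 × O: no H
  1 × C (aromatic): no H
  1 × Cl: no H
  1 × I: no H
  1 × O: 1 H
  Total hydrogens = 12.
Molecular formula: C14H12ClIO3

C14H12ClIO3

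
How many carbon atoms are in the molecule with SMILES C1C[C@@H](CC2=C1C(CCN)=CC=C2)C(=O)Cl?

13

The symbol for carbon appears 13 times in the SMILES. (Cl is a single chlorine, not C + l.)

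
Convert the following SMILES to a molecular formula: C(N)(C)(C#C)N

Heavy atoms from the SMILES: 4 C, 2 N.
Implicit hydrogens by atom environment:
  2 × C: no H
  2 × N: 2 H each → 4
  1 × C: 3 H
  1 × C: 1 H
  Total hydrogens = 8.
Molecular formula: C4H8N2

C4H8N2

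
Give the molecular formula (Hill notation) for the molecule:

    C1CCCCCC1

Heavy atoms from the SMILES: 7 C.
Implicit hydrogens by atom environment:
  7 × C: 2 H each → 14
  Total hydrogens = 14.
Molecular formula: C7H14

C7H14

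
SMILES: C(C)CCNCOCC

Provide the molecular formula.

C7H17NO

Heavy atoms from the SMILES: 7 C, 1 N, 1 O.
Implicit hydrogens by atom environment:
  5 × C: 2 H each → 10
  2 × C: 3 H each → 6
  1 × N: 1 H
  1 × O: no H
  Total hydrogens = 17.
Molecular formula: C7H17NO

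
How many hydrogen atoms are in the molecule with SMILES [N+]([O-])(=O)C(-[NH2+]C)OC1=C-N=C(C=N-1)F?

8

Hydrogens are implicit in SMILES; fill each atom to its normal valence:
  2 × C (aromatic): 1 H each → 2
  2 × C (aromatic): no H
  2 × N (aromatic): no H
  2 × O: no H
  1 × C: 3 H
  1 × C: 1 H
  1 × F: no H
  1 × N (charge +1): 2 H
  1 × N (charge +1): no H
  1 × O (charge -1): no H
  Total hydrogens = 8.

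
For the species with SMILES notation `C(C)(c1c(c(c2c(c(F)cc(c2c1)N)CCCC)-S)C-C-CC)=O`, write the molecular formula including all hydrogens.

Heavy atoms from the SMILES: 20 C, 1 F, 1 N, 1 O, 1 S.
Implicit hydrogens by atom environment:
  8 × C (aromatic): no H
  6 × C: 2 H each → 12
  3 × C: 3 H each → 9
  2 × C (aromatic): 1 H each → 2
  1 × C: no H
  1 × F: no H
  1 × N: 2 H
  1 × O: no H
  1 × S: 1 H
  Total hydrogens = 26.
Molecular formula: C20H26FNOS

C20H26FNOS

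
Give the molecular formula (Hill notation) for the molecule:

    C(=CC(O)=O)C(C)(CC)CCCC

C11H20O2

Heavy atoms from the SMILES: 11 C, 2 O.
Implicit hydrogens by atom environment:
  4 × C: 2 H each → 8
  3 × C: 3 H each → 9
  2 × C: 1 H each → 2
  2 × C: no H
  1 × O: 1 H
  1 × O: no H
  Total hydrogens = 20.
Molecular formula: C11H20O2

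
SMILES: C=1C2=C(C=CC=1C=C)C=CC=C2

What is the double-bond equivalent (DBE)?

Molecular formula from the SMILES: C12H10.
DoU = (2C + 2 + N − H − X)/2 = (2·12 + 2 + 0 − 10 − 0)/2 = 16/2 = 8.
(Structurally: 2 ring(s) + 6 π bond(s) = 8.)

8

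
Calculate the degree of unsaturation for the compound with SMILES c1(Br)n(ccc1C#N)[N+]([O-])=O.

6

Molecular formula from the SMILES: C5H2BrN3O2.
DoU = (2C + 2 + N − H − X)/2 = (2·5 + 2 + 3 − 2 − 1)/2 = 12/2 = 6.
(Structurally: 1 ring(s) + 5 π bond(s) = 6.)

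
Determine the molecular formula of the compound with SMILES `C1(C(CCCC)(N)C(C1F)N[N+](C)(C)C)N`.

Heavy atoms from the SMILES: 11 C, 1 F, 4 N.
Implicit hydrogens by atom environment:
  4 × C: 3 H each → 12
  3 × C: 2 H each → 6
  3 × C: 1 H each → 3
  2 × N: 2 H each → 4
  1 × C: no H
  1 × F: no H
  1 × N: 1 H
  1 × N (charge +1): no H
  Total hydrogens = 26.
Net charge +1.
Molecular formula: C11H26FN4+

C11H26FN4+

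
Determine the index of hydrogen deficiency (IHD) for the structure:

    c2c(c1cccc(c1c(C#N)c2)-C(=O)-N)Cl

10

Molecular formula from the SMILES: C12H7ClN2O.
DoU = (2C + 2 + N − H − X)/2 = (2·12 + 2 + 2 − 7 − 1)/2 = 20/2 = 10.
(Structurally: 2 ring(s) + 8 π bond(s) = 10.)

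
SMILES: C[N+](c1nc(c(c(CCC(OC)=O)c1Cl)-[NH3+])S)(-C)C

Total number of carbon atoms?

The symbol for carbon appears 12 times in the SMILES. Lowercase c denotes aromatic carbon and counts toward C.

12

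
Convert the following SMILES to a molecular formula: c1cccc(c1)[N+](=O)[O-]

Heavy atoms from the SMILES: 6 C, 1 N, 2 O.
Implicit hydrogens by atom environment:
  5 × C (aromatic): 1 H each → 5
  1 × C (aromatic): no H
  1 × N (charge +1): no H
  1 × O: no H
  1 × O (charge -1): no H
  Total hydrogens = 5.
Molecular formula: C6H5NO2

C6H5NO2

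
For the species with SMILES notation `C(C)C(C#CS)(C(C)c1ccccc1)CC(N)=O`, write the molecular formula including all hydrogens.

Heavy atoms from the SMILES: 15 C, 1 N, 1 O, 1 S.
Implicit hydrogens by atom environment:
  5 × C (aromatic): 1 H each → 5
  4 × C: no H
  2 × C: 3 H each → 6
  2 × C: 2 H each → 4
  1 × C: 1 H
  1 × C (aromatic): no H
  1 × N: 2 H
  1 × O: no H
  1 × S: 1 H
  Total hydrogens = 19.
Molecular formula: C15H19NOS

C15H19NOS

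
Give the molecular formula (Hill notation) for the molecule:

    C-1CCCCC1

C6H12

Heavy atoms from the SMILES: 6 C.
Implicit hydrogens by atom environment:
  6 × C: 2 H each → 12
  Total hydrogens = 12.
Molecular formula: C6H12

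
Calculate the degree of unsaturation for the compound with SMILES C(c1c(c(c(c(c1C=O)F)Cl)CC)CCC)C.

5

Molecular formula from the SMILES: C14H18ClFO.
DoU = (2C + 2 + N − H − X)/2 = (2·14 + 2 + 0 − 18 − 2)/2 = 10/2 = 5.
(Structurally: 1 ring(s) + 4 π bond(s) = 5.)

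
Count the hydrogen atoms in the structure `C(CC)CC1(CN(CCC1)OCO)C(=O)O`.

21

Hydrogens are implicit in SMILES; fill each atom to its normal valence:
  8 × C: 2 H each → 16
  2 × C: no H
  2 × O: 1 H each → 2
  2 × O: no H
  1 × C: 3 H
  1 × N: no H
  Total hydrogens = 21.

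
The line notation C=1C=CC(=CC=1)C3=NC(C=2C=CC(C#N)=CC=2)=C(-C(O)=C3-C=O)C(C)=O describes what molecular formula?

C21H14N2O3

Heavy atoms from the SMILES: 21 C, 2 N, 3 O.
Implicit hydrogens by atom environment:
  9 × C (aromatic): 1 H each → 9
  8 × C (aromatic): no H
  2 × C: no H
  2 × O: no H
  1 × C: 3 H
  1 × C: 1 H
  1 × N (aromatic): no H
  1 × N: no H
  1 × O: 1 H
  Total hydrogens = 14.
Molecular formula: C21H14N2O3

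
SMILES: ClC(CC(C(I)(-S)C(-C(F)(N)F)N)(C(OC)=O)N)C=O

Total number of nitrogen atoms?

The symbol for nitrogen appears 3 times in the SMILES.

3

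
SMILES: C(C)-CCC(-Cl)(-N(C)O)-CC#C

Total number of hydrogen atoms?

16

Hydrogens are implicit in SMILES; fill each atom to its normal valence:
  4 × C: 2 H each → 8
  2 × C: 3 H each → 6
  2 × C: no H
  1 × C: 1 H
  1 × Cl: no H
  1 × N: no H
  1 × O: 1 H
  Total hydrogens = 16.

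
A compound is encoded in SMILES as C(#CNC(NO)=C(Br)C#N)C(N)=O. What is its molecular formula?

C6H5BrN4O2

Heavy atoms from the SMILES: 1 Br, 6 C, 4 N, 2 O.
Implicit hydrogens by atom environment:
  6 × C: no H
  2 × N: 1 H each → 2
  1 × Br: no H
  1 × N: 2 H
  1 × N: no H
  1 × O: 1 H
  1 × O: no H
  Total hydrogens = 5.
Molecular formula: C6H5BrN4O2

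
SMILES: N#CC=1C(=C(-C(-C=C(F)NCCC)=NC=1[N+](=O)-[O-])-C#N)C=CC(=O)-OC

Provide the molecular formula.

Heavy atoms from the SMILES: 16 C, 1 F, 5 N, 4 O.
Implicit hydrogens by atom environment:
  5 × C (aromatic): no H
  4 × C: no H
  3 × C: 1 H each → 3
  3 × O: no H
  2 × C: 3 H each → 6
  2 × C: 2 H each → 4
  2 × N: no H
  1 × F: no H
  1 × N: 1 H
  1 × N (aromatic): no H
  1 × N (charge +1): no H
  1 × O (charge -1): no H
  Total hydrogens = 14.
Molecular formula: C16H14FN5O4

C16H14FN5O4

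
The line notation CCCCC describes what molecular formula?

Heavy atoms from the SMILES: 5 C.
Implicit hydrogens by atom environment:
  3 × C: 2 H each → 6
  2 × C: 3 H each → 6
  Total hydrogens = 12.
Molecular formula: C5H12

C5H12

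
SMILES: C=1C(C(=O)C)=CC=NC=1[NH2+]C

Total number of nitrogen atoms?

The symbol for nitrogen appears 2 times in the SMILES.

2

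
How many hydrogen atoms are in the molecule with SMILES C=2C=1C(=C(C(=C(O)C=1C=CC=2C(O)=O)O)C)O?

Hydrogens are implicit in SMILES; fill each atom to its normal valence:
  7 × C (aromatic): no H
  4 × O: 1 H each → 4
  3 × C (aromatic): 1 H each → 3
  1 × C: 3 H
  1 × C: no H
  1 × O: no H
  Total hydrogens = 10.

10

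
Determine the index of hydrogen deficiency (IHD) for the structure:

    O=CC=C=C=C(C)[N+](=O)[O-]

5

Molecular formula from the SMILES: C6H5NO3.
DoU = (2C + 2 + N − H − X)/2 = (2·6 + 2 + 1 − 5 − 0)/2 = 10/2 = 5.
(Structurally: 0 ring(s) + 5 π bond(s) = 5.)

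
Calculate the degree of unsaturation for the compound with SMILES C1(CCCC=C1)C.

Molecular formula from the SMILES: C7H12.
DoU = (2C + 2 + N − H − X)/2 = (2·7 + 2 + 0 − 12 − 0)/2 = 4/2 = 2.
(Structurally: 1 ring(s) + 1 π bond(s) = 2.)

2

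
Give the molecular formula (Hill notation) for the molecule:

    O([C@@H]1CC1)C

C4H8O

Heavy atoms from the SMILES: 4 C, 1 O.
Implicit hydrogens by atom environment:
  2 × C: 2 H each → 4
  1 × C: 3 H
  1 × C: 1 H
  1 × O: no H
  Total hydrogens = 8.
Molecular formula: C4H8O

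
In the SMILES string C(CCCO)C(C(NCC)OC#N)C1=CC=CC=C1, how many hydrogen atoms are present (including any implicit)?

Hydrogens are implicit in SMILES; fill each atom to its normal valence:
  5 × C: 2 H each → 10
  5 × C (aromatic): 1 H each → 5
  2 × C: 1 H each → 2
  1 × C: 3 H
  1 × C (aromatic): no H
  1 × C: no H
  1 × N: 1 H
  1 × N: no H
  1 × O: 1 H
  1 × O: no H
  Total hydrogens = 22.

22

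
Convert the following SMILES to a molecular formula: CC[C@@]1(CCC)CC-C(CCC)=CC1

C14H26

Heavy atoms from the SMILES: 14 C.
Implicit hydrogens by atom environment:
  8 × C: 2 H each → 16
  3 × C: 3 H each → 9
  2 × C: no H
  1 × C: 1 H
  Total hydrogens = 26.
Molecular formula: C14H26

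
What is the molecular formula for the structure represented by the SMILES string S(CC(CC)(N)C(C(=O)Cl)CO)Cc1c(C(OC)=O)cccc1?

C16H22ClNO4S

Heavy atoms from the SMILES: 16 C, 1 Cl, 1 N, 4 O, 1 S.
Implicit hydrogens by atom environment:
  4 × C: 2 H each → 8
  4 × C (aromatic): 1 H each → 4
  3 × C: no H
  3 × O: no H
  2 × C: 3 H each → 6
  2 × C (aromatic): no H
  1 × C: 1 H
  1 × Cl: no H
  1 × N: 2 H
  1 × O: 1 H
  1 × S: no H
  Total hydrogens = 22.
Molecular formula: C16H22ClNO4S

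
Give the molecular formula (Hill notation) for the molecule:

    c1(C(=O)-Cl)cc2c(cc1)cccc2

Heavy atoms from the SMILES: 11 C, 1 Cl, 1 O.
Implicit hydrogens by atom environment:
  7 × C (aromatic): 1 H each → 7
  3 × C (aromatic): no H
  1 × C: no H
  1 × Cl: no H
  1 × O: no H
  Total hydrogens = 7.
Molecular formula: C11H7ClO

C11H7ClO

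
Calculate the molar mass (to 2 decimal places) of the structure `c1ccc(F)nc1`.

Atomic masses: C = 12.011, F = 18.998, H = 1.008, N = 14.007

97.09

Molecular formula: C5H4FN.
M = 5×12.011 + 1×18.998 + 4×1.008 + 1×14.007 = 97.09 g/mol.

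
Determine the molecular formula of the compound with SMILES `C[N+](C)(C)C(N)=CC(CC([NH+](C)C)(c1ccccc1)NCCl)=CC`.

[C19H33ClN4]2+

Heavy atoms from the SMILES: 19 C, 1 Cl, 4 N.
Implicit hydrogens by atom environment:
  6 × C: 3 H each → 18
  5 × C (aromatic): 1 H each → 5
  3 × C: no H
  2 × C: 2 H each → 4
  2 × C: 1 H each → 2
  1 × C (aromatic): no H
  1 × Cl: no H
  1 × N: 2 H
  1 × N: 1 H
  1 × N (charge +1): 1 H
  1 × N (charge +1): no H
  Total hydrogens = 33.
Net charge +2.
Molecular formula: [C19H33ClN4]2+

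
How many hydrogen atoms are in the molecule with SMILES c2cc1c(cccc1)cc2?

Hydrogens are implicit in SMILES; fill each atom to its normal valence:
  8 × C (aromatic): 1 H each → 8
  2 × C (aromatic): no H
  Total hydrogens = 8.

8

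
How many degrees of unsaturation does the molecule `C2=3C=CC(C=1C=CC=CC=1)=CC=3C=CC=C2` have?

Molecular formula from the SMILES: C16H12.
DoU = (2C + 2 + N − H − X)/2 = (2·16 + 2 + 0 − 12 − 0)/2 = 22/2 = 11.
(Structurally: 3 ring(s) + 8 π bond(s) = 11.)

11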